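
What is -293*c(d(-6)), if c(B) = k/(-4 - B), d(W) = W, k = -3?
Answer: 879/2 ≈ 439.50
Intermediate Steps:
c(B) = -3/(-4 - B)
-293*c(d(-6)) = -879/(4 - 6) = -879/(-2) = -879*(-1)/2 = -293*(-3/2) = 879/2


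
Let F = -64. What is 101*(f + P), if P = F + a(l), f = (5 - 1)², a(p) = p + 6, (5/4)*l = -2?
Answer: -22018/5 ≈ -4403.6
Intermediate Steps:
l = -8/5 (l = (⅘)*(-2) = -8/5 ≈ -1.6000)
a(p) = 6 + p
f = 16 (f = 4² = 16)
P = -298/5 (P = -64 + (6 - 8/5) = -64 + 22/5 = -298/5 ≈ -59.600)
101*(f + P) = 101*(16 - 298/5) = 101*(-218/5) = -22018/5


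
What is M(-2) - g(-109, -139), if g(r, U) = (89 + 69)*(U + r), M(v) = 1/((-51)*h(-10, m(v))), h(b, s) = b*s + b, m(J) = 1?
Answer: 39967681/1020 ≈ 39184.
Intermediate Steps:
h(b, s) = b + b*s
M(v) = 1/1020 (M(v) = 1/((-51)*((-10*(1 + 1)))) = -1/(51*((-10*2))) = -1/51/(-20) = -1/51*(-1/20) = 1/1020)
g(r, U) = 158*U + 158*r (g(r, U) = 158*(U + r) = 158*U + 158*r)
M(-2) - g(-109, -139) = 1/1020 - (158*(-139) + 158*(-109)) = 1/1020 - (-21962 - 17222) = 1/1020 - 1*(-39184) = 1/1020 + 39184 = 39967681/1020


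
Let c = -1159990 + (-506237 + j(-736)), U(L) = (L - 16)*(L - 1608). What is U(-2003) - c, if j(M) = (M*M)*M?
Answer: 407645092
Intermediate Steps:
j(M) = M³ (j(M) = M²*M = M³)
U(L) = (-1608 + L)*(-16 + L) (U(L) = (-16 + L)*(-1608 + L) = (-1608 + L)*(-16 + L))
c = -400354483 (c = -1159990 + (-506237 + (-736)³) = -1159990 + (-506237 - 398688256) = -1159990 - 399194493 = -400354483)
U(-2003) - c = (25728 + (-2003)² - 1624*(-2003)) - 1*(-400354483) = (25728 + 4012009 + 3252872) + 400354483 = 7290609 + 400354483 = 407645092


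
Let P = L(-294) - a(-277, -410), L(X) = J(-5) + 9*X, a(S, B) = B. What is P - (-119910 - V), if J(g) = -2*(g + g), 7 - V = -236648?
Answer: 354349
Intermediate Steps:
V = 236655 (V = 7 - 1*(-236648) = 7 + 236648 = 236655)
J(g) = -4*g
L(X) = 20 + 9*X (L(X) = -4*(-5) + 9*X = 20 + 9*X)
P = -2216 (P = (20 + 9*(-294)) - 1*(-410) = (20 - 2646) + 410 = -2626 + 410 = -2216)
P - (-119910 - V) = -2216 - (-119910 - 1*236655) = -2216 - (-119910 - 236655) = -2216 - 1*(-356565) = -2216 + 356565 = 354349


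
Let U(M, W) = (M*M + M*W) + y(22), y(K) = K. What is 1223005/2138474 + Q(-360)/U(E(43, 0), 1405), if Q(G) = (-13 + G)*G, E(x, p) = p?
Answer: 143590597415/23523214 ≈ 6104.2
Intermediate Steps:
U(M, W) = 22 + M² + M*W (U(M, W) = (M*M + M*W) + 22 = (M² + M*W) + 22 = 22 + M² + M*W)
Q(G) = G*(-13 + G)
1223005/2138474 + Q(-360)/U(E(43, 0), 1405) = 1223005/2138474 + (-360*(-13 - 360))/(22 + 0² + 0*1405) = 1223005*(1/2138474) + (-360*(-373))/(22 + 0 + 0) = 1223005/2138474 + 134280/22 = 1223005/2138474 + 134280*(1/22) = 1223005/2138474 + 67140/11 = 143590597415/23523214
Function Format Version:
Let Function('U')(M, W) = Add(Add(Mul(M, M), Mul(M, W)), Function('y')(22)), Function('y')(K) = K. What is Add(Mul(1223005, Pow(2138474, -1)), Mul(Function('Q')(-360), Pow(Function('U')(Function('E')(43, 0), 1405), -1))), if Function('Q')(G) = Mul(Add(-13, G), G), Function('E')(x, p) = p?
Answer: Rational(143590597415, 23523214) ≈ 6104.2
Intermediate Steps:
Function('U')(M, W) = Add(22, Pow(M, 2), Mul(M, W)) (Function('U')(M, W) = Add(Add(Mul(M, M), Mul(M, W)), 22) = Add(Add(Pow(M, 2), Mul(M, W)), 22) = Add(22, Pow(M, 2), Mul(M, W)))
Function('Q')(G) = Mul(G, Add(-13, G))
Add(Mul(1223005, Pow(2138474, -1)), Mul(Function('Q')(-360), Pow(Function('U')(Function('E')(43, 0), 1405), -1))) = Add(Mul(1223005, Pow(2138474, -1)), Mul(Mul(-360, Add(-13, -360)), Pow(Add(22, Pow(0, 2), Mul(0, 1405)), -1))) = Add(Mul(1223005, Rational(1, 2138474)), Mul(Mul(-360, -373), Pow(Add(22, 0, 0), -1))) = Add(Rational(1223005, 2138474), Mul(134280, Pow(22, -1))) = Add(Rational(1223005, 2138474), Mul(134280, Rational(1, 22))) = Add(Rational(1223005, 2138474), Rational(67140, 11)) = Rational(143590597415, 23523214)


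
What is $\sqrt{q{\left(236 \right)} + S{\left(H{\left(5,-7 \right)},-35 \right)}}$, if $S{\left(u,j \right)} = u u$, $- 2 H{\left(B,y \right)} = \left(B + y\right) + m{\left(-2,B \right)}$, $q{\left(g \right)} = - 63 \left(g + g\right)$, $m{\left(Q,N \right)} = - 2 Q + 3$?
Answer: $\frac{i \sqrt{118919}}{2} \approx 172.42 i$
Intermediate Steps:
$m{\left(Q,N \right)} = 3 - 2 Q$
$q{\left(g \right)} = - 126 g$ ($q{\left(g \right)} = - 63 \cdot 2 g = - 126 g$)
$H{\left(B,y \right)} = - \frac{7}{2} - \frac{B}{2} - \frac{y}{2}$ ($H{\left(B,y \right)} = - \frac{\left(B + y\right) + \left(3 - -4\right)}{2} = - \frac{\left(B + y\right) + \left(3 + 4\right)}{2} = - \frac{\left(B + y\right) + 7}{2} = - \frac{7 + B + y}{2} = - \frac{7}{2} - \frac{B}{2} - \frac{y}{2}$)
$S{\left(u,j \right)} = u^{2}$
$\sqrt{q{\left(236 \right)} + S{\left(H{\left(5,-7 \right)},-35 \right)}} = \sqrt{\left(-126\right) 236 + \left(- \frac{7}{2} - \frac{5}{2} - - \frac{7}{2}\right)^{2}} = \sqrt{-29736 + \left(- \frac{7}{2} - \frac{5}{2} + \frac{7}{2}\right)^{2}} = \sqrt{-29736 + \left(- \frac{5}{2}\right)^{2}} = \sqrt{-29736 + \frac{25}{4}} = \sqrt{- \frac{118919}{4}} = \frac{i \sqrt{118919}}{2}$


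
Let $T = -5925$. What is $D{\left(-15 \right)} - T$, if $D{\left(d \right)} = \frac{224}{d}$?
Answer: $\frac{88651}{15} \approx 5910.1$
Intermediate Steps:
$D{\left(-15 \right)} - T = \frac{224}{-15} - -5925 = 224 \left(- \frac{1}{15}\right) + 5925 = - \frac{224}{15} + 5925 = \frac{88651}{15}$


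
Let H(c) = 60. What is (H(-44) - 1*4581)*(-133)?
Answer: 601293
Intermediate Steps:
(H(-44) - 1*4581)*(-133) = (60 - 1*4581)*(-133) = (60 - 4581)*(-133) = -4521*(-133) = 601293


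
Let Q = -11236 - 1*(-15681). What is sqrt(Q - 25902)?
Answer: I*sqrt(21457) ≈ 146.48*I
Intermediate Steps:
Q = 4445 (Q = -11236 + 15681 = 4445)
sqrt(Q - 25902) = sqrt(4445 - 25902) = sqrt(-21457) = I*sqrt(21457)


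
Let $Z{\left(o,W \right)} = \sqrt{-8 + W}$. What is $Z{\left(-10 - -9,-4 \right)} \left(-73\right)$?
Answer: $- 146 i \sqrt{3} \approx - 252.88 i$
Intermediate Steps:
$Z{\left(-10 - -9,-4 \right)} \left(-73\right) = \sqrt{-8 - 4} \left(-73\right) = \sqrt{-12} \left(-73\right) = 2 i \sqrt{3} \left(-73\right) = - 146 i \sqrt{3}$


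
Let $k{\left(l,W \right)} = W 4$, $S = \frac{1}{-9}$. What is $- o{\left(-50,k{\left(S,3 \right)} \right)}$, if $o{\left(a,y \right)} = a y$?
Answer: $600$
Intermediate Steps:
$S = - \frac{1}{9} \approx -0.11111$
$k{\left(l,W \right)} = 4 W$
$- o{\left(-50,k{\left(S,3 \right)} \right)} = - \left(-50\right) 4 \cdot 3 = - \left(-50\right) 12 = \left(-1\right) \left(-600\right) = 600$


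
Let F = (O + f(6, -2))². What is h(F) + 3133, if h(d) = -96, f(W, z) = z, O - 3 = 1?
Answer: 3037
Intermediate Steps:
O = 4 (O = 3 + 1 = 4)
F = 4 (F = (4 - 2)² = 2² = 4)
h(F) + 3133 = -96 + 3133 = 3037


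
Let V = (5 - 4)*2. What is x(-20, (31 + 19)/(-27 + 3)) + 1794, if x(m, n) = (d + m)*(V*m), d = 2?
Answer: 2514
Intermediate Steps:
V = 2 (V = 1*2 = 2)
x(m, n) = 2*m*(2 + m) (x(m, n) = (2 + m)*(2*m) = 2*m*(2 + m))
x(-20, (31 + 19)/(-27 + 3)) + 1794 = 2*(-20)*(2 - 20) + 1794 = 2*(-20)*(-18) + 1794 = 720 + 1794 = 2514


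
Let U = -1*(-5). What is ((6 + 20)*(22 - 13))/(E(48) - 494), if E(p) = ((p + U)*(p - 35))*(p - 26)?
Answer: 3/188 ≈ 0.015957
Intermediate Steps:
U = 5
E(p) = (-35 + p)*(-26 + p)*(5 + p) (E(p) = ((p + 5)*(p - 35))*(p - 26) = ((5 + p)*(-35 + p))*(-26 + p) = ((-35 + p)*(5 + p))*(-26 + p) = (-35 + p)*(-26 + p)*(5 + p))
((6 + 20)*(22 - 13))/(E(48) - 494) = ((6 + 20)*(22 - 13))/((4550 + 48³ - 56*48² + 605*48) - 494) = (26*9)/((4550 + 110592 - 56*2304 + 29040) - 494) = 234/((4550 + 110592 - 129024 + 29040) - 494) = 234/(15158 - 494) = 234/14664 = (1/14664)*234 = 3/188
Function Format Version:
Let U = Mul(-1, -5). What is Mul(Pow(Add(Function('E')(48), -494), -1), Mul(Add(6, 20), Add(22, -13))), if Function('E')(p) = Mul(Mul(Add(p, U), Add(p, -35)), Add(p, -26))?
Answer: Rational(3, 188) ≈ 0.015957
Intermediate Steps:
U = 5
Function('E')(p) = Mul(Add(-35, p), Add(-26, p), Add(5, p)) (Function('E')(p) = Mul(Mul(Add(p, 5), Add(p, -35)), Add(p, -26)) = Mul(Mul(Add(5, p), Add(-35, p)), Add(-26, p)) = Mul(Mul(Add(-35, p), Add(5, p)), Add(-26, p)) = Mul(Add(-35, p), Add(-26, p), Add(5, p)))
Mul(Pow(Add(Function('E')(48), -494), -1), Mul(Add(6, 20), Add(22, -13))) = Mul(Pow(Add(Add(4550, Pow(48, 3), Mul(-56, Pow(48, 2)), Mul(605, 48)), -494), -1), Mul(Add(6, 20), Add(22, -13))) = Mul(Pow(Add(Add(4550, 110592, Mul(-56, 2304), 29040), -494), -1), Mul(26, 9)) = Mul(Pow(Add(Add(4550, 110592, -129024, 29040), -494), -1), 234) = Mul(Pow(Add(15158, -494), -1), 234) = Mul(Pow(14664, -1), 234) = Mul(Rational(1, 14664), 234) = Rational(3, 188)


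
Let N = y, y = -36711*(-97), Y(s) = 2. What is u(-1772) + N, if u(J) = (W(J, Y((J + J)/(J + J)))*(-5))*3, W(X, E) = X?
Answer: 3587547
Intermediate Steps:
u(J) = -15*J (u(J) = (J*(-5))*3 = -5*J*3 = -15*J)
y = 3560967
N = 3560967
u(-1772) + N = -15*(-1772) + 3560967 = 26580 + 3560967 = 3587547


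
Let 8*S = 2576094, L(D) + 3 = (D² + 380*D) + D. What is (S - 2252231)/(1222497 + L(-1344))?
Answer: -7720877/10067064 ≈ -0.76694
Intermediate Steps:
L(D) = -3 + D² + 381*D (L(D) = -3 + ((D² + 380*D) + D) = -3 + (D² + 381*D) = -3 + D² + 381*D)
S = 1288047/4 (S = (⅛)*2576094 = 1288047/4 ≈ 3.2201e+5)
(S - 2252231)/(1222497 + L(-1344)) = (1288047/4 - 2252231)/(1222497 + (-3 + (-1344)² + 381*(-1344))) = -7720877/(4*(1222497 + (-3 + 1806336 - 512064))) = -7720877/(4*(1222497 + 1294269)) = -7720877/4/2516766 = -7720877/4*1/2516766 = -7720877/10067064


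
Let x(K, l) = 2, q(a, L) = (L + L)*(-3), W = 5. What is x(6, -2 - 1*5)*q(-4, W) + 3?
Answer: -57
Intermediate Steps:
q(a, L) = -6*L (q(a, L) = (2*L)*(-3) = -6*L)
x(6, -2 - 1*5)*q(-4, W) + 3 = 2*(-6*5) + 3 = 2*(-30) + 3 = -60 + 3 = -57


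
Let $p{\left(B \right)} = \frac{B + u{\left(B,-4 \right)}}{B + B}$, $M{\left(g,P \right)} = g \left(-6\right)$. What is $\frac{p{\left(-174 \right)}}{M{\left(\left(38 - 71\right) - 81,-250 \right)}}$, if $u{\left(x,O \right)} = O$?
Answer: $\frac{89}{119016} \approx 0.0007478$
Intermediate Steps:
$M{\left(g,P \right)} = - 6 g$
$p{\left(B \right)} = \frac{-4 + B}{2 B}$ ($p{\left(B \right)} = \frac{B - 4}{B + B} = \frac{-4 + B}{2 B}$)
$\frac{p{\left(-174 \right)}}{M{\left(\left(38 - 71\right) - 81,-250 \right)}} = \frac{\frac{1}{2} \frac{1}{-174} \left(-4 - 174\right)}{\left(-6\right) \left(\left(38 - 71\right) - 81\right)} = \frac{\frac{1}{2} \left(- \frac{1}{174}\right) \left(-178\right)}{\left(-6\right) \left(-33 - 81\right)} = \frac{89}{174 \left(\left(-6\right) \left(-114\right)\right)} = \frac{89}{174 \cdot 684} = \frac{89}{174} \cdot \frac{1}{684} = \frac{89}{119016}$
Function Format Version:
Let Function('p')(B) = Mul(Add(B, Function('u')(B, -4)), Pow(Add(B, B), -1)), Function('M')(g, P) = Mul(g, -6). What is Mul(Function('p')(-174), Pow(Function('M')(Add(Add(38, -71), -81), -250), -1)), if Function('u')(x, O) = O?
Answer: Rational(89, 119016) ≈ 0.00074780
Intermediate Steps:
Function('M')(g, P) = Mul(-6, g)
Function('p')(B) = Mul(Rational(1, 2), Pow(B, -1), Add(-4, B)) (Function('p')(B) = Mul(Add(B, -4), Pow(Add(B, B), -1)) = Mul(Add(-4, B), Pow(Mul(2, B), -1)) = Mul(Add(-4, B), Mul(Rational(1, 2), Pow(B, -1))) = Mul(Rational(1, 2), Pow(B, -1), Add(-4, B)))
Mul(Function('p')(-174), Pow(Function('M')(Add(Add(38, -71), -81), -250), -1)) = Mul(Mul(Rational(1, 2), Pow(-174, -1), Add(-4, -174)), Pow(Mul(-6, Add(Add(38, -71), -81)), -1)) = Mul(Mul(Rational(1, 2), Rational(-1, 174), -178), Pow(Mul(-6, Add(-33, -81)), -1)) = Mul(Rational(89, 174), Pow(Mul(-6, -114), -1)) = Mul(Rational(89, 174), Pow(684, -1)) = Mul(Rational(89, 174), Rational(1, 684)) = Rational(89, 119016)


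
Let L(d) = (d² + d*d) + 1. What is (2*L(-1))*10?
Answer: 60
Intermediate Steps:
L(d) = 1 + 2*d² (L(d) = (d² + d²) + 1 = 2*d² + 1 = 1 + 2*d²)
(2*L(-1))*10 = (2*(1 + 2*(-1)²))*10 = (2*(1 + 2*1))*10 = (2*(1 + 2))*10 = (2*3)*10 = 6*10 = 60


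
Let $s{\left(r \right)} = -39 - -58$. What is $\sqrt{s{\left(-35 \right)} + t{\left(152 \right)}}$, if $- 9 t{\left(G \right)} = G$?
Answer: $\frac{\sqrt{19}}{3} \approx 1.453$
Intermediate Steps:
$t{\left(G \right)} = - \frac{G}{9}$
$s{\left(r \right)} = 19$ ($s{\left(r \right)} = -39 + 58 = 19$)
$\sqrt{s{\left(-35 \right)} + t{\left(152 \right)}} = \sqrt{19 - \frac{152}{9}} = \sqrt{\frac{19}{9}} = \frac{\sqrt{19}}{3}$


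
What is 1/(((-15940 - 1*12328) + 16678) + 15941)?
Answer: 1/4351 ≈ 0.00022983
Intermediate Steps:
1/(((-15940 - 1*12328) + 16678) + 15941) = 1/(((-15940 - 12328) + 16678) + 15941) = 1/((-28268 + 16678) + 15941) = 1/(-11590 + 15941) = 1/4351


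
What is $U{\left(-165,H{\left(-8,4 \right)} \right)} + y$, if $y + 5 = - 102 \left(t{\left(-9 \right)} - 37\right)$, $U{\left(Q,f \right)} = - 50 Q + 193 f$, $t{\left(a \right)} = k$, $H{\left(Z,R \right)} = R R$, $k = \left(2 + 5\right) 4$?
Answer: $12251$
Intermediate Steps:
$k = 28$ ($k = 7 \cdot 4 = 28$)
$H{\left(Z,R \right)} = R^{2}$
$t{\left(a \right)} = 28$
$y = 913$ ($y = -5 - 102 \left(28 - 37\right) = -5 - -918 = -5 + 918 = 913$)
$U{\left(-165,H{\left(-8,4 \right)} \right)} + y = \left(\left(-50\right) \left(-165\right) + 193 \cdot 4^{2}\right) + 913 = \left(8250 + 193 \cdot 16\right) + 913 = \left(8250 + 3088\right) + 913 = 11338 + 913 = 12251$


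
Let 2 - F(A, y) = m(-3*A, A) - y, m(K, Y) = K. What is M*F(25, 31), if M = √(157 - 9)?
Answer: 216*√37 ≈ 1313.9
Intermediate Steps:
M = 2*√37 (M = √148 = 2*√37 ≈ 12.166)
F(A, y) = 2 + y + 3*A (F(A, y) = 2 - (-3*A - y) = 2 - (-y - 3*A) = 2 + (y + 3*A) = 2 + y + 3*A)
M*F(25, 31) = (2*√37)*(2 + 31 + 3*25) = (2*√37)*(2 + 31 + 75) = (2*√37)*108 = 216*√37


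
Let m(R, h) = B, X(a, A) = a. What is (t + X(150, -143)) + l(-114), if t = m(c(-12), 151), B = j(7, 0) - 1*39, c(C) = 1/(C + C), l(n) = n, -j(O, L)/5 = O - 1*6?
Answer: -8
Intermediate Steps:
j(O, L) = 30 - 5*O (j(O, L) = -5*(O - 1*6) = -5*(O - 6) = -5*(-6 + O) = 30 - 5*O)
c(C) = 1/(2*C)
B = -44 (B = (30 - 5*7) - 1*39 = (30 - 35) - 39 = -5 - 39 = -44)
m(R, h) = -44
t = -44
(t + X(150, -143)) + l(-114) = (-44 + 150) - 114 = 106 - 114 = -8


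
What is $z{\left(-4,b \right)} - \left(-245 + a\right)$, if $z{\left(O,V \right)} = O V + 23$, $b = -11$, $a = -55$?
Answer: $367$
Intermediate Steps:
$z{\left(O,V \right)} = 23 + O V$
$z{\left(-4,b \right)} - \left(-245 + a\right) = \left(23 - -44\right) + \left(245 - -55\right) = \left(23 + 44\right) + \left(245 + 55\right) = 67 + 300 = 367$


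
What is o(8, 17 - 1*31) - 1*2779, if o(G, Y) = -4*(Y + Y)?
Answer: -2667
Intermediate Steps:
o(G, Y) = -8*Y
o(8, 17 - 1*31) - 1*2779 = -8*(17 - 1*31) - 1*2779 = -8*(17 - 31) - 2779 = -8*(-14) - 2779 = 112 - 2779 = -2667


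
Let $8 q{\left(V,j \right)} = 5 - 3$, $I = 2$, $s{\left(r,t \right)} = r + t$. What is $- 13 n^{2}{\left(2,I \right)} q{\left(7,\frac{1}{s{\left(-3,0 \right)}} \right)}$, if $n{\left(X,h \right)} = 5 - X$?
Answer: $- \frac{117}{4} \approx -29.25$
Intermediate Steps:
$q{\left(V,j \right)} = \frac{1}{4}$ ($q{\left(V,j \right)} = \frac{5 - 3}{8} = \frac{1}{8} \cdot 2 = \frac{1}{4}$)
$- 13 n^{2}{\left(2,I \right)} q{\left(7,\frac{1}{s{\left(-3,0 \right)}} \right)} = - 13 \left(5 - 2\right)^{2} \cdot \frac{1}{4} = - 13 \cdot 3^{2} \cdot \frac{1}{4} = \left(-13\right) 9 \cdot \frac{1}{4} = \left(-117\right) \frac{1}{4} = - \frac{117}{4}$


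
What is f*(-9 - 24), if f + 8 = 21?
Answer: -429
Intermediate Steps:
f = 13 (f = -8 + 21 = 13)
f*(-9 - 24) = 13*(-9 - 24) = 13*(-33) = -429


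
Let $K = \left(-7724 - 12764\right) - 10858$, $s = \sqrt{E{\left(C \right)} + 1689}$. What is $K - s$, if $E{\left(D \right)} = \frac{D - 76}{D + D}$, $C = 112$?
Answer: $-31346 - \frac{\sqrt{1324302}}{28} \approx -31387.0$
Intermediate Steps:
$E{\left(D \right)} = \frac{-76 + D}{2 D}$
$s = \frac{\sqrt{1324302}}{28}$ ($s = \sqrt{\frac{-76 + 112}{2 \cdot 112} + 1689} = \sqrt{\frac{1}{2} \cdot \frac{1}{112} \cdot 36 + 1689} = \sqrt{\frac{9}{56} + 1689} = \sqrt{\frac{94593}{56}} = \frac{\sqrt{1324302}}{28} \approx 41.099$)
$K = -31346$ ($K = -20488 - 10858 = -31346$)
$K - s = -31346 - \frac{\sqrt{1324302}}{28}$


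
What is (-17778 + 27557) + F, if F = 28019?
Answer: 37798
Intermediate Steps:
(-17778 + 27557) + F = (-17778 + 27557) + 28019 = 9779 + 28019 = 37798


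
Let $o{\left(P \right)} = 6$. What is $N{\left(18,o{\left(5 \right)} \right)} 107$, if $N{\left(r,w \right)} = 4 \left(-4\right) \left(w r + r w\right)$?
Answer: $-369792$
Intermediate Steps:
$N{\left(r,w \right)} = - 32 r w$ ($N{\left(r,w \right)} = - 16 \left(r w + r w\right) = - 16 \cdot 2 r w = - 32 r w$)
$N{\left(18,o{\left(5 \right)} \right)} 107 = \left(-32\right) 18 \cdot 6 \cdot 107 = \left(-3456\right) 107 = -369792$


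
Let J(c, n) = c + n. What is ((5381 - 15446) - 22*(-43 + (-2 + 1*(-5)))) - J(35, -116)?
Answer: -8884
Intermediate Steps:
((5381 - 15446) - 22*(-43 + (-2 + 1*(-5)))) - J(35, -116) = ((5381 - 15446) - 22*(-43 + (-2 + 1*(-5)))) - (35 - 116) = (-10065 - 22*(-43 + (-2 - 5))) - 1*(-81) = (-10065 - 22*(-43 - 7)) + 81 = (-10065 - 22*(-50)) + 81 = (-10065 + 1100) + 81 = -8965 + 81 = -8884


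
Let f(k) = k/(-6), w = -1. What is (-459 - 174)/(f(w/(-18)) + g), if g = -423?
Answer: 68364/45685 ≈ 1.4964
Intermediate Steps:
f(k) = -k/6 (f(k) = k*(-⅙) = -k/6)
(-459 - 174)/(f(w/(-18)) + g) = (-459 - 174)/(-(-1)/(6*(-18)) - 423) = -633/(-(-1)*(-1)/(6*18) - 423) = -633/(-⅙*1/18 - 423) = -633/(-1/108 - 423) = -633/(-45685/108) = -633*(-108/45685) = 68364/45685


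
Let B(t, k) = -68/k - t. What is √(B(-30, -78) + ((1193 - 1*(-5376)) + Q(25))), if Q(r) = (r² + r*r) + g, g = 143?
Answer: √12157158/39 ≈ 89.403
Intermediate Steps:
B(t, k) = -t - 68/k
Q(r) = 143 + 2*r² (Q(r) = (r² + r*r) + 143 = (r² + r²) + 143 = 2*r² + 143 = 143 + 2*r²)
√(B(-30, -78) + ((1193 - 1*(-5376)) + Q(25))) = √((-1*(-30) - 68/(-78)) + ((1193 - 1*(-5376)) + (143 + 2*25²))) = √((30 - 68*(-1/78)) + ((1193 + 5376) + (143 + 2*625))) = √((30 + 34/39) + (6569 + (143 + 1250))) = √(1204/39 + (6569 + 1393)) = √(1204/39 + 7962) = √(311722/39) = √12157158/39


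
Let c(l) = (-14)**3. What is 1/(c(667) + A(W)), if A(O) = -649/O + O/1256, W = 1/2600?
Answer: -3265600/5519334246399 ≈ -5.9167e-7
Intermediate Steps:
W = 1/2600 ≈ 0.00038462
c(l) = -2744
A(O) = -649/O + O/1256 (A(O) = -649/O + O*(1/1256) = -649/O + O/1256)
1/(c(667) + A(W)) = 1/(-2744 + (-649/1/2600 + (1/1256)*(1/2600))) = 1/(-2744 + (-649*2600 + 1/3265600)) = 1/(-2744 + (-1687400 + 1/3265600)) = 1/(-2744 - 5510373439999/3265600) = 1/(-5519334246399/3265600) = -3265600/5519334246399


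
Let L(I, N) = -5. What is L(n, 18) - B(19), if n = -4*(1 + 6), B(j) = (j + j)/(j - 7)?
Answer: -49/6 ≈ -8.1667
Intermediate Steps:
B(j) = 2*j/(-7 + j) (B(j) = (2*j)/(-7 + j) = 2*j/(-7 + j))
n = -28 (n = -4*7 = -28)
L(n, 18) - B(19) = -5 - 2*19/(-7 + 19) = -5 - 2*19/12 = -5 - 1*19/6 = -5 - 19/6 = -49/6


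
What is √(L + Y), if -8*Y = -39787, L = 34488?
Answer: √631382/4 ≈ 198.65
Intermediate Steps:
Y = 39787/8 (Y = -⅛*(-39787) = 39787/8 ≈ 4973.4)
√(L + Y) = √(34488 + 39787/8) = √(315691/8) = √631382/4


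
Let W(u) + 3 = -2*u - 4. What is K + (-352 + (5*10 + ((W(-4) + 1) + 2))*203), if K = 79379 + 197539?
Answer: 287528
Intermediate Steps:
W(u) = -7 - 2*u (W(u) = -3 + (-2*u - 4) = -3 + (-4 - 2*u) = -7 - 2*u)
K = 276918
K + (-352 + (5*10 + ((W(-4) + 1) + 2))*203) = 276918 + (-352 + (5*10 + (((-7 - 2*(-4)) + 1) + 2))*203) = 276918 + (-352 + (50 + (((-7 + 8) + 1) + 2))*203) = 276918 + (-352 + (50 + ((1 + 1) + 2))*203) = 276918 + (-352 + (50 + (2 + 2))*203) = 276918 + (-352 + (50 + 4)*203) = 276918 + (-352 + 54*203) = 276918 + (-352 + 10962) = 276918 + 10610 = 287528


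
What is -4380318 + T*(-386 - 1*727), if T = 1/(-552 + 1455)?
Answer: -188353727/43 ≈ -4.3803e+6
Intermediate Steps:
T = 1/903 ≈ 0.0011074
-4380318 + T*(-386 - 1*727) = -4380318 + (-386 - 1*727)/903 = -4380318 + (-386 - 727)/903 = -4380318 + (1/903)*(-1113) = -4380318 - 53/43 = -188353727/43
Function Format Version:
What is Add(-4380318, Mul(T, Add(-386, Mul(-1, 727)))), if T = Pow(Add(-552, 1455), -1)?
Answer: Rational(-188353727, 43) ≈ -4.3803e+6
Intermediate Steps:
T = Rational(1, 903) (T = Pow(903, -1) = Rational(1, 903) ≈ 0.0011074)
Add(-4380318, Mul(T, Add(-386, Mul(-1, 727)))) = Add(-4380318, Mul(Rational(1, 903), Add(-386, Mul(-1, 727)))) = Add(-4380318, Mul(Rational(1, 903), Add(-386, -727))) = Add(-4380318, Mul(Rational(1, 903), -1113)) = Add(-4380318, Rational(-53, 43)) = Rational(-188353727, 43)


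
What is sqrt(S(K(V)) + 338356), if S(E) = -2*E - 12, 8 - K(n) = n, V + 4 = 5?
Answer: sqrt(338330) ≈ 581.66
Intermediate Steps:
V = 1 (V = -4 + 5 = 1)
K(n) = 8 - n
S(E) = -12 - 2*E
sqrt(S(K(V)) + 338356) = sqrt((-12 - 2*(8 - 1*1)) + 338356) = sqrt((-12 - 2*(8 - 1)) + 338356) = sqrt((-12 - 2*7) + 338356) = sqrt((-12 - 14) + 338356) = sqrt(-26 + 338356) = sqrt(338330)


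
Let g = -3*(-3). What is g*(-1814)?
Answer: -16326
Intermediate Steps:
g = 9
g*(-1814) = 9*(-1814) = -16326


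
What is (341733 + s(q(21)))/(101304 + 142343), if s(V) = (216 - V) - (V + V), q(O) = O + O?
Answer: 341823/243647 ≈ 1.4029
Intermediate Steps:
q(O) = 2*O
s(V) = 216 - 3*V (s(V) = (216 - V) - 2*V = 216 - 3*V)
(341733 + s(q(21)))/(101304 + 142343) = (341733 + (216 - 6*21))/(101304 + 142343) = (341733 + (216 - 3*42))/243647 = (341733 + (216 - 126))*(1/243647) = (341733 + 90)*(1/243647) = 341823*(1/243647) = 341823/243647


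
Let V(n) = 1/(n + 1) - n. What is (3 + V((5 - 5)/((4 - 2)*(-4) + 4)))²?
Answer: 16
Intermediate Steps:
V(n) = 1/(1 + n) - n
(3 + V((5 - 5)/((4 - 2)*(-4) + 4)))² = (3 + (1 - (5 - 5)/((4 - 2)*(-4) + 4) - ((5 - 5)/((4 - 2)*(-4) + 4))²)/(1 + (5 - 5)/((4 - 2)*(-4) + 4)))² = (3 + (1 - 0/(2*(-4) + 4) - (0/(2*(-4) + 4))²)/(1 + 0/(2*(-4) + 4)))² = (3 + (1 - 0/(-8 + 4) - (0/(-8 + 4))²)/(1 + 0/(-8 + 4)))² = (3 + (1 - 0/(-4) - (0/(-4))²)/(1 + 0/(-4)))² = (3 + (1 - 0*(-1)/4 - (0*(-¼))²)/(1 + 0*(-¼)))² = (3 + (1 - 1*0 - 1*0²)/(1 + 0))² = (3 + (1 + 0 - 1*0)/1)² = (3 + 1*(1 + 0 + 0))² = (3 + 1*1)² = (3 + 1)² = 4² = 16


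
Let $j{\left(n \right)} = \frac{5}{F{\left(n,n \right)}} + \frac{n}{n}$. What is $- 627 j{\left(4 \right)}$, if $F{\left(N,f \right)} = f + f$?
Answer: $- \frac{8151}{8} \approx -1018.9$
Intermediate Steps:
$F{\left(N,f \right)} = 2 f$
$j{\left(n \right)} = 1 + \frac{5}{2 n}$ ($j{\left(n \right)} = \frac{5}{2 n} + \frac{n}{n} = 5 \frac{1}{2 n} + 1 = \frac{5}{2 n} + 1 = 1 + \frac{5}{2 n}$)
$- 627 j{\left(4 \right)} = - 627 \frac{\frac{5}{2} + 4}{4} = - 627 \cdot \frac{1}{4} \cdot \frac{13}{2} = \left(-627\right) \frac{13}{8} = - \frac{8151}{8}$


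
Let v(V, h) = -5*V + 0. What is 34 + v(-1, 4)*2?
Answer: 44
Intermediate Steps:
v(V, h) = -5*V
34 + v(-1, 4)*2 = 34 - 5*(-1)*2 = 34 + 5*2 = 34 + 10 = 44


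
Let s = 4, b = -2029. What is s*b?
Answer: -8116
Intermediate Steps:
s*b = 4*(-2029) = -8116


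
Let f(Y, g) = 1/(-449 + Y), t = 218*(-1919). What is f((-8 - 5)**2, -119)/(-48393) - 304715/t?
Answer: 108655285709/149172390360 ≈ 0.72839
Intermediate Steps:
t = -418342
f((-8 - 5)**2, -119)/(-48393) - 304715/t = 1/(-449 + (-8 - 5)**2*(-48393)) - 304715/(-418342) = -1/48393/(-449 + (-13)**2) - 304715*(-1/418342) = -1/48393/(-449 + 169) + 304715/418342 = -1/48393/(-280) + 304715/418342 = -1/280*(-1/48393) + 304715/418342 = 1/13550040 + 304715/418342 = 108655285709/149172390360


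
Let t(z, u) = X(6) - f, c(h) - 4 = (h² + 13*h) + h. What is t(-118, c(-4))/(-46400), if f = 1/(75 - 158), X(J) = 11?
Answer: -457/1925600 ≈ -0.00023733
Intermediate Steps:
f = -1/83 (f = 1/(-83) = -1/83 ≈ -0.012048)
c(h) = 4 + h² + 14*h (c(h) = 4 + ((h² + 13*h) + h) = 4 + (h² + 14*h) = 4 + h² + 14*h)
t(z, u) = 914/83 (t(z, u) = 11 - 1*(-1/83) = 11 + 1/83 = 914/83)
t(-118, c(-4))/(-46400) = (914/83)/(-46400) = (914/83)*(-1/46400) = -457/1925600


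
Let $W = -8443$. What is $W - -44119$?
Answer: $35676$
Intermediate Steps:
$W - -44119 = -8443 - -44119 = -8443 + 44119 = 35676$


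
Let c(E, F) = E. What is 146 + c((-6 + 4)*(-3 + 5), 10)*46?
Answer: -38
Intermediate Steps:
146 + c((-6 + 4)*(-3 + 5), 10)*46 = 146 + ((-6 + 4)*(-3 + 5))*46 = 146 - 2*2*46 = 146 - 4*46 = 146 - 184 = -38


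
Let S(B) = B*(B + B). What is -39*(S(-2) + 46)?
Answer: -2106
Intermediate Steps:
S(B) = 2*B² (S(B) = B*(2*B) = 2*B²)
-39*(S(-2) + 46) = -39*(2*(-2)² + 46) = -39*(2*4 + 46) = -39*(8 + 46) = -39*54 = -2106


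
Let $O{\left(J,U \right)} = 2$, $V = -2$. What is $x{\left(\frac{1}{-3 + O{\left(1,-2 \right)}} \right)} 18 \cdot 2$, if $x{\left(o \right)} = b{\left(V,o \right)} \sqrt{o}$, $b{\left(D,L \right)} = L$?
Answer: $- 36 i \approx - 36.0 i$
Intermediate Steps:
$x{\left(o \right)} = o^{\frac{3}{2}}$ ($x{\left(o \right)} = o \sqrt{o} = o^{\frac{3}{2}}$)
$x{\left(\frac{1}{-3 + O{\left(1,-2 \right)}} \right)} 18 \cdot 2 = \left(\frac{1}{-3 + 2}\right)^{\frac{3}{2}} \cdot 18 \cdot 2 = \left(\frac{1}{-1}\right)^{\frac{3}{2}} \cdot 18 \cdot 2 = \left(-1\right)^{\frac{3}{2}} \cdot 18 \cdot 2 = - i 18 \cdot 2 = - 18 i 2 = - 36 i$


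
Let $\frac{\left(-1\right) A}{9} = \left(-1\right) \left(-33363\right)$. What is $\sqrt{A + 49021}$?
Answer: $i \sqrt{251246} \approx 501.24 i$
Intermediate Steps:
$A = -300267$ ($A = - 9 \left(\left(-1\right) \left(-33363\right)\right) = \left(-9\right) 33363 = -300267$)
$\sqrt{A + 49021} = \sqrt{-300267 + 49021} = \sqrt{-251246} = i \sqrt{251246}$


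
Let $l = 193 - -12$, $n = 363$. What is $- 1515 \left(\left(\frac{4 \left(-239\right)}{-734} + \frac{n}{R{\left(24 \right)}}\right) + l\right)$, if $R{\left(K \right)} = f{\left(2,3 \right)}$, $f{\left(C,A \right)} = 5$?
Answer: $- \frac{155071158}{367} \approx -4.2254 \cdot 10^{5}$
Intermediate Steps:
$R{\left(K \right)} = 5$
$l = 205$ ($l = 193 + 12 = 205$)
$- 1515 \left(\left(\frac{4 \left(-239\right)}{-734} + \frac{n}{R{\left(24 \right)}}\right) + l\right) = - 1515 \left(\left(\frac{4 \left(-239\right)}{-734} + \frac{363}{5}\right) + 205\right) = - 1515 \left(\left(\left(-956\right) \left(- \frac{1}{734}\right) + 363 \cdot \frac{1}{5}\right) + 205\right) = - 1515 \left(\left(\frac{478}{367} + \frac{363}{5}\right) + 205\right) = - 1515 \left(\frac{135611}{1835} + 205\right) = \left(-1515\right) \frac{511786}{1835} = - \frac{155071158}{367}$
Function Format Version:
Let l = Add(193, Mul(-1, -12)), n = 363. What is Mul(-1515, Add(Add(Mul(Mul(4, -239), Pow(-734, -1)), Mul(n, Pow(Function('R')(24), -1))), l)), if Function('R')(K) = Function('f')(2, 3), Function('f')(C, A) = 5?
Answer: Rational(-155071158, 367) ≈ -4.2254e+5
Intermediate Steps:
Function('R')(K) = 5
l = 205 (l = Add(193, 12) = 205)
Mul(-1515, Add(Add(Mul(Mul(4, -239), Pow(-734, -1)), Mul(n, Pow(Function('R')(24), -1))), l)) = Mul(-1515, Add(Add(Mul(Mul(4, -239), Pow(-734, -1)), Mul(363, Pow(5, -1))), 205)) = Mul(-1515, Add(Add(Mul(-956, Rational(-1, 734)), Mul(363, Rational(1, 5))), 205)) = Mul(-1515, Add(Add(Rational(478, 367), Rational(363, 5)), 205)) = Mul(-1515, Add(Rational(135611, 1835), 205)) = Mul(-1515, Rational(511786, 1835)) = Rational(-155071158, 367)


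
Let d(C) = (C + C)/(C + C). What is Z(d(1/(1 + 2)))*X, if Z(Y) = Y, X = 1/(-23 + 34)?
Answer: 1/11 ≈ 0.090909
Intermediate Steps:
d(C) = 1 (d(C) = (2*C)/((2*C)) = (2*C)*(1/(2*C)) = 1)
X = 1/11 ≈ 0.090909
Z(d(1/(1 + 2)))*X = 1*(1/11) = 1/11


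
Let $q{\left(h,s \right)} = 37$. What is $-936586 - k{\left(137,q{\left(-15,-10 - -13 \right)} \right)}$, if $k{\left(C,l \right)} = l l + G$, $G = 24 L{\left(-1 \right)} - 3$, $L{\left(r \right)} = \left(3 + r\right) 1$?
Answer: $-938000$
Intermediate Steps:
$L{\left(r \right)} = 3 + r$
$G = 45$ ($G = 24 \left(3 - 1\right) - 3 = 24 \cdot 2 - 3 = 48 - 3 = 45$)
$k{\left(C,l \right)} = 45 + l^{2}$ ($k{\left(C,l \right)} = l l + 45 = l^{2} + 45 = 45 + l^{2}$)
$-936586 - k{\left(137,q{\left(-15,-10 - -13 \right)} \right)} = -936586 - \left(45 + 37^{2}\right) = -936586 - \left(45 + 1369\right) = -936586 - 1414 = -938000$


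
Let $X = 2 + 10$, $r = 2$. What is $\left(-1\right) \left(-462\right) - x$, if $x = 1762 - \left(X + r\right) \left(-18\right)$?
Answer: $-1552$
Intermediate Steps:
$X = 12$
$x = 2014$ ($x = 1762 - \left(12 + 2\right) \left(-18\right) = 1762 - 14 \left(-18\right) = 1762 - -252 = 1762 + 252 = 2014$)
$\left(-1\right) \left(-462\right) - x = \left(-1\right) \left(-462\right) - 2014 = 462 - 2014 = -1552$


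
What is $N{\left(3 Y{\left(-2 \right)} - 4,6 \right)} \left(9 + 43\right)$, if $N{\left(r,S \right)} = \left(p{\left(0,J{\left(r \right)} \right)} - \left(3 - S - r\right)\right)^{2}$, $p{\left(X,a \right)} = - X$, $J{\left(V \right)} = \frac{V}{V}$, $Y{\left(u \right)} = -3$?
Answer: $5200$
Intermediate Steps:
$J{\left(V \right)} = 1$
$N{\left(r,S \right)} = \left(-3 + S + r\right)^{2}$ ($N{\left(r,S \right)} = \left(\left(-1\right) 0 - \left(3 - S - r\right)\right)^{2} = \left(0 - \left(3 - S - r\right)\right)^{2} = \left(0 + \left(-3 + S + r\right)\right)^{2} = \left(-3 + S + r\right)^{2}$)
$N{\left(3 Y{\left(-2 \right)} - 4,6 \right)} \left(9 + 43\right) = \left(-3 + 6 + \left(3 \left(-3\right) - 4\right)\right)^{2} \left(9 + 43\right) = \left(-3 + 6 - 13\right)^{2} \cdot 52 = \left(-10\right)^{2} \cdot 52 = 100 \cdot 52 = 5200$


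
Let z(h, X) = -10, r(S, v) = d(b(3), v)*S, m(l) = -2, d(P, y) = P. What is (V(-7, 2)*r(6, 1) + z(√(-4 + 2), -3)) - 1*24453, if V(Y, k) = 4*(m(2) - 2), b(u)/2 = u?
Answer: -25039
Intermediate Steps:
b(u) = 2*u
r(S, v) = 6*S (r(S, v) = (2*3)*S = 6*S)
V(Y, k) = -16 (V(Y, k) = 4*(-2 - 2) = 4*(-4) = -16)
(V(-7, 2)*r(6, 1) + z(√(-4 + 2), -3)) - 1*24453 = (-96*6 - 10) - 1*24453 = (-16*36 - 10) - 24453 = (-576 - 10) - 24453 = -586 - 24453 = -25039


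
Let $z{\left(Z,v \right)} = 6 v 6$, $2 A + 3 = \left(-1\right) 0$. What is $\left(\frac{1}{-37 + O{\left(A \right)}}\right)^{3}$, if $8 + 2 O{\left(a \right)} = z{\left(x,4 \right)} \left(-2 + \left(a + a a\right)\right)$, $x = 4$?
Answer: $- \frac{1}{2248091} \approx -4.4482 \cdot 10^{-7}$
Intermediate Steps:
$A = - \frac{3}{2}$ ($A = - \frac{3}{2} + \frac{\left(-1\right) 0}{2} = - \frac{3}{2} + \frac{1}{2} \cdot 0 = - \frac{3}{2} + 0 = - \frac{3}{2} \approx -1.5$)
$z{\left(Z,v \right)} = 36 v$
$O{\left(a \right)} = -148 + 72 a + 72 a^{2}$ ($O{\left(a \right)} = -4 + \frac{36 \cdot 4 \left(-2 + \left(a + a a\right)\right)}{2} = -4 + \frac{144 \left(-2 + \left(a + a^{2}\right)\right)}{2} = -4 + \frac{144 \left(-2 + a + a^{2}\right)}{2} = -4 + \frac{-288 + 144 a + 144 a^{2}}{2} = -4 + \left(-144 + 72 a + 72 a^{2}\right) = -148 + 72 a + 72 a^{2}$)
$\left(\frac{1}{-37 + O{\left(A \right)}}\right)^{3} = \left(\frac{1}{-37 + \left(-148 + 72 \left(- \frac{3}{2}\right) + 72 \left(- \frac{3}{2}\right)^{2}\right)}\right)^{3} = \left(\frac{1}{-37 - 94}\right)^{3} = \left(\frac{1}{-131}\right)^{3} = \left(- \frac{1}{131}\right)^{3} = - \frac{1}{2248091}$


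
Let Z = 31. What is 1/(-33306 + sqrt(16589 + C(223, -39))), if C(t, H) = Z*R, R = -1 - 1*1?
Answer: -1586/52822529 - sqrt(16527)/1109273109 ≈ -3.0141e-5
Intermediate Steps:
R = -2 (R = -1 - 1 = -2)
C(t, H) = -62 (C(t, H) = 31*(-2) = -62)
1/(-33306 + sqrt(16589 + C(223, -39))) = 1/(-33306 + sqrt(16589 - 62)) = 1/(-33306 + sqrt(16527))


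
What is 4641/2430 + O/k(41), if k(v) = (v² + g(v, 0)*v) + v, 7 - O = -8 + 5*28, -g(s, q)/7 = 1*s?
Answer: 3128173/1627290 ≈ 1.9223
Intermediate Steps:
g(s, q) = -7*s
O = -125 (O = 7 - (-8 + 5*28) = 7 - (-8 + 140) = 7 - 1*132 = 7 - 132 = -125)
k(v) = v - 6*v² (k(v) = (v² + (-7*v)*v) + v = (v² - 7*v²) + v = -6*v² + v = v - 6*v²)
4641/2430 + O/k(41) = 4641/2430 - 125*1/(41*(1 - 6*41)) = 4641*(1/2430) - 125*1/(41*(1 - 246)) = 1547/810 - 125/(41*(-245)) = 1547/810 - 125/(-10045) = 1547/810 - 125*(-1/10045) = 1547/810 + 25/2009 = 3128173/1627290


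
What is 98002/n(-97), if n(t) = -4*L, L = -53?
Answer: 49001/106 ≈ 462.27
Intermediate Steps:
n(t) = 212 (n(t) = -4*(-53) = 212)
98002/n(-97) = 98002/212 = 98002*(1/212) = 49001/106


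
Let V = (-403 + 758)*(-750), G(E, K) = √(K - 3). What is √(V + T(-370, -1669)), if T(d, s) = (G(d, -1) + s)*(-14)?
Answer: 2*√(-60721 - 7*I) ≈ 0.028407 - 492.83*I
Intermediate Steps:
G(E, K) = √(-3 + K)
T(d, s) = -28*I - 14*s (T(d, s) = (√(-3 - 1) + s)*(-14) = (√(-4) + s)*(-14) = (2*I + s)*(-14) = (s + 2*I)*(-14) = -28*I - 14*s)
V = -266250 (V = 355*(-750) = -266250)
√(V + T(-370, -1669)) = √(-266250 + (-28*I - 14*(-1669))) = √(-266250 + (-28*I + 23366)) = √(-266250 + (23366 - 28*I)) = √(-242884 - 28*I)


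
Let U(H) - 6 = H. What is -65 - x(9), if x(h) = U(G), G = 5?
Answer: -76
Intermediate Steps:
U(H) = 6 + H
x(h) = 11 (x(h) = 6 + 5 = 11)
-65 - x(9) = -65 - 1*11 = -65 - 11 = -76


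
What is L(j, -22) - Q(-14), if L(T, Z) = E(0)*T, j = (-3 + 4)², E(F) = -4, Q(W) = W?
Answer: 10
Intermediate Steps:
j = 1 (j = 1² = 1)
L(T, Z) = -4*T
L(j, -22) - Q(-14) = -4*1 - 1*(-14) = -4 + 14 = 10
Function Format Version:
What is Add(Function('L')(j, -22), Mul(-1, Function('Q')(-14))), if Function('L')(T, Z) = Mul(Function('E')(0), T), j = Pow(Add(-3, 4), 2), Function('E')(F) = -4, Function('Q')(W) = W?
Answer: 10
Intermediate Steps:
j = 1 (j = Pow(1, 2) = 1)
Function('L')(T, Z) = Mul(-4, T)
Add(Function('L')(j, -22), Mul(-1, Function('Q')(-14))) = Add(Mul(-4, 1), Mul(-1, -14)) = Add(-4, 14) = 10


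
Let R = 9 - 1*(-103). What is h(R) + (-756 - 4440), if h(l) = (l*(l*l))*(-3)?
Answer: -4219980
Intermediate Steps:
R = 112 (R = 9 + 103 = 112)
h(l) = -3*l³ (h(l) = (l*l²)*(-3) = l³*(-3) = -3*l³)
h(R) + (-756 - 4440) = -3*112³ + (-756 - 4440) = -3*1404928 - 5196 = -4214784 - 5196 = -4219980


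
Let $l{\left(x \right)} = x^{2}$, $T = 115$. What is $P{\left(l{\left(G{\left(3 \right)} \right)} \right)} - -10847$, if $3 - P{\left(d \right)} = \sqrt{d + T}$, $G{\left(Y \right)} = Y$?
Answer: $10850 - 2 \sqrt{31} \approx 10839.0$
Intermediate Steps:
$P{\left(d \right)} = 3 - \sqrt{115 + d}$ ($P{\left(d \right)} = 3 - \sqrt{d + 115} = 3 - \sqrt{115 + d}$)
$P{\left(l{\left(G{\left(3 \right)} \right)} \right)} - -10847 = \left(3 - \sqrt{115 + 3^{2}}\right) - -10847 = \left(3 - \sqrt{115 + 9}\right) + 10847 = \left(3 - \sqrt{124}\right) + 10847 = \left(3 - 2 \sqrt{31}\right) + 10847 = 10850 - 2 \sqrt{31}$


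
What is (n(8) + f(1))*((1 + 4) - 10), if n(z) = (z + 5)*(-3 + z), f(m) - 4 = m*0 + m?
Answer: -350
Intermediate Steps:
f(m) = 4 + m (f(m) = 4 + (m*0 + m) = 4 + (0 + m) = 4 + m)
n(z) = (-3 + z)*(5 + z) (n(z) = (5 + z)*(-3 + z) = (-3 + z)*(5 + z))
(n(8) + f(1))*((1 + 4) - 10) = ((-15 + 8² + 2*8) + (4 + 1))*((1 + 4) - 10) = ((-15 + 64 + 16) + 5)*(5 - 10) = (65 + 5)*(-5) = 70*(-5) = -350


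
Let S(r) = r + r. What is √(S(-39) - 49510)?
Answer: 14*I*√253 ≈ 222.68*I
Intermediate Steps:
S(r) = 2*r
√(S(-39) - 49510) = √(2*(-39) - 49510) = √(-78 - 49510) = √(-49588) = 14*I*√253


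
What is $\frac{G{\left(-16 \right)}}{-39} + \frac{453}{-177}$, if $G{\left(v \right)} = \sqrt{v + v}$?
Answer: $- \frac{151}{59} - \frac{4 i \sqrt{2}}{39} \approx -2.5593 - 0.14505 i$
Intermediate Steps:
$G{\left(v \right)} = \sqrt{2} \sqrt{v}$ ($G{\left(v \right)} = \sqrt{2 v} = \sqrt{2} \sqrt{v}$)
$\frac{G{\left(-16 \right)}}{-39} + \frac{453}{-177} = \frac{\sqrt{2} \sqrt{-16}}{-39} + \frac{453}{-177} = \sqrt{2} \cdot 4 i \left(- \frac{1}{39}\right) + 453 \left(- \frac{1}{177}\right) = 4 i \sqrt{2} \left(- \frac{1}{39}\right) - \frac{151}{59} = - \frac{4 i \sqrt{2}}{39} - \frac{151}{59} = - \frac{151}{59} - \frac{4 i \sqrt{2}}{39}$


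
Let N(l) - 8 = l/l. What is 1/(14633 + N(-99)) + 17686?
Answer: 258958413/14642 ≈ 17686.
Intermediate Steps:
N(l) = 9 (N(l) = 8 + l/l = 8 + 1 = 9)
1/(14633 + N(-99)) + 17686 = 1/(14633 + 9) + 17686 = 1/14642 + 17686 = 258958413/14642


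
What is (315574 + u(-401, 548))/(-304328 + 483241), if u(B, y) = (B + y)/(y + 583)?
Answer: 16995921/9635743 ≈ 1.7638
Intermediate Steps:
u(B, y) = (B + y)/(583 + y)
(315574 + u(-401, 548))/(-304328 + 483241) = (315574 + (-401 + 548)/(583 + 548))/(-304328 + 483241) = (315574 + 147/1131)/178913 = (315574 + (1/1131)*147)*(1/178913) = (315574 + 49/377)*(1/178913) = (118971447/377)*(1/178913) = 16995921/9635743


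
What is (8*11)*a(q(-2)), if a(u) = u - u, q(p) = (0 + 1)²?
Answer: 0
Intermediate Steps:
q(p) = 1 (q(p) = 1² = 1)
a(u) = 0
(8*11)*a(q(-2)) = (8*11)*0 = 88*0 = 0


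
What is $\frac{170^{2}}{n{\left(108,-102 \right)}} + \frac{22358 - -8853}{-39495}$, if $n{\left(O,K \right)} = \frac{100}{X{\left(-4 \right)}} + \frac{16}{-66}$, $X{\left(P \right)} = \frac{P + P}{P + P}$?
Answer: $\frac{9390908722}{32504385} \approx 288.91$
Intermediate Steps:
$X{\left(P \right)} = 1$ ($X{\left(P \right)} = \frac{2 P}{2 P} = 2 P \frac{1}{2 P} = 1$)
$n{\left(O,K \right)} = \frac{3292}{33}$ ($n{\left(O,K \right)} = \frac{100}{1} + \frac{16}{-66} = 100 \cdot 1 + 16 \left(- \frac{1}{66}\right) = 100 - \frac{8}{33} = \frac{3292}{33}$)
$\frac{170^{2}}{n{\left(108,-102 \right)}} + \frac{22358 - -8853}{-39495} = \frac{170^{2}}{\frac{3292}{33}} + \frac{22358 - -8853}{-39495} = 28900 \cdot \frac{33}{3292} + \left(22358 + 8853\right) \left(- \frac{1}{39495}\right) = \frac{238425}{823} + 31211 \left(- \frac{1}{39495}\right) = \frac{238425}{823} - \frac{31211}{39495} = \frac{9390908722}{32504385}$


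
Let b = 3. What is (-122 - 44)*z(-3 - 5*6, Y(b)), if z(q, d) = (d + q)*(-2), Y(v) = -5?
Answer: -12616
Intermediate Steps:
z(q, d) = -2*d - 2*q
(-122 - 44)*z(-3 - 5*6, Y(b)) = (-122 - 44)*(-2*(-5) - 2*(-3 - 5*6)) = -166*(10 - 2*(-3 - 30)) = -166*(10 - 2*(-33)) = -166*(10 + 66) = -166*76 = -12616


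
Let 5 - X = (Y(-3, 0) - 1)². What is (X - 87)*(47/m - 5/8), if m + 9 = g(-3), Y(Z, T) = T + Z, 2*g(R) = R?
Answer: 5999/12 ≈ 499.92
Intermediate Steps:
g(R) = R/2
X = -11 (X = 5 - ((0 - 3) - 1)² = 5 - (-3 - 1)² = 5 - 1*(-4)² = 5 - 1*16 = 5 - 16 = -11)
m = -21/2 (m = -9 + (½)*(-3) = -9 - 3/2 = -21/2 ≈ -10.500)
(X - 87)*(47/m - 5/8) = (-11 - 87)*(47/(-21/2) - 5/8) = -98*(47*(-2/21) - 5*⅛) = -98*(-94/21 - 5/8) = -98*(-857/168) = 5999/12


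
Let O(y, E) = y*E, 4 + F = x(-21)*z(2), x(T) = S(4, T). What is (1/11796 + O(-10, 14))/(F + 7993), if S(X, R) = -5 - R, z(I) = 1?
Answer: -1651439/94426980 ≈ -0.017489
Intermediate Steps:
x(T) = -5 - T
F = 12 (F = -4 + (-5 - 1*(-21))*1 = -4 + (-5 + 21)*1 = -4 + 16*1 = -4 + 16 = 12)
O(y, E) = E*y
(1/11796 + O(-10, 14))/(F + 7993) = (1/11796 + 14*(-10))/(12 + 7993) = (1/11796 - 140)/8005 = -1651439/11796*1/8005 = -1651439/94426980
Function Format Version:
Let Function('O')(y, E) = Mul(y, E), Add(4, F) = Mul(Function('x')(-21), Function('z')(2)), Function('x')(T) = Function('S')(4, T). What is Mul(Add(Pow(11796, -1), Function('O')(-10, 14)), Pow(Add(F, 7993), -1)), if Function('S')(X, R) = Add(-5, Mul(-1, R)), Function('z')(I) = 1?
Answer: Rational(-1651439, 94426980) ≈ -0.017489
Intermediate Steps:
Function('x')(T) = Add(-5, Mul(-1, T))
F = 12 (F = Add(-4, Mul(Add(-5, Mul(-1, -21)), 1)) = Add(-4, Mul(Add(-5, 21), 1)) = Add(-4, Mul(16, 1)) = Add(-4, 16) = 12)
Function('O')(y, E) = Mul(E, y)
Mul(Add(Pow(11796, -1), Function('O')(-10, 14)), Pow(Add(F, 7993), -1)) = Mul(Add(Pow(11796, -1), Mul(14, -10)), Pow(Add(12, 7993), -1)) = Mul(Add(Rational(1, 11796), -140), Pow(8005, -1)) = Mul(Rational(-1651439, 11796), Rational(1, 8005)) = Rational(-1651439, 94426980)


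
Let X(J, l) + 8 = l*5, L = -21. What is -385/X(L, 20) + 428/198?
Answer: -18427/9108 ≈ -2.0232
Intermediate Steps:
X(J, l) = -8 + 5*l (X(J, l) = -8 + l*5 = -8 + 5*l)
-385/X(L, 20) + 428/198 = -385/(-8 + 5*20) + 428/198 = -385/(-8 + 100) + 428*(1/198) = -385/92 + 214/99 = -18427/9108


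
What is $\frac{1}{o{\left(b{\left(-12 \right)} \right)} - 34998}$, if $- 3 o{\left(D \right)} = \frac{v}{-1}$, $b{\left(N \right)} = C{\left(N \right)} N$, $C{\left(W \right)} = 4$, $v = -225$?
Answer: $- \frac{1}{35073} \approx -2.8512 \cdot 10^{-5}$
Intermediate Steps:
$b{\left(N \right)} = 4 N$
$o{\left(D \right)} = -75$ ($o{\left(D \right)} = - \frac{\left(-225\right) \frac{1}{-1}}{3} = - \frac{\left(-225\right) \left(-1\right)}{3} = \left(- \frac{1}{3}\right) 225 = -75$)
$\frac{1}{o{\left(b{\left(-12 \right)} \right)} - 34998} = \frac{1}{-75 - 34998} = \frac{1}{-35073} = - \frac{1}{35073}$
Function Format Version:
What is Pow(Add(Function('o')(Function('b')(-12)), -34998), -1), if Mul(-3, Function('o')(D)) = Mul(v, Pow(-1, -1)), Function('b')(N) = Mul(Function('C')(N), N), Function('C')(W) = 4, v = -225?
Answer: Rational(-1, 35073) ≈ -2.8512e-5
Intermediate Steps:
Function('b')(N) = Mul(4, N)
Function('o')(D) = -75 (Function('o')(D) = Mul(Rational(-1, 3), Mul(-225, Pow(-1, -1))) = Mul(Rational(-1, 3), Mul(-225, -1)) = Mul(Rational(-1, 3), 225) = -75)
Pow(Add(Function('o')(Function('b')(-12)), -34998), -1) = Pow(Add(-75, -34998), -1) = Pow(-35073, -1) = Rational(-1, 35073)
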